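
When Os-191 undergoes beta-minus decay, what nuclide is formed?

Beta-minus decay: mass number changes by +0, atomic number by +1.
A: 191 = 191; Z: 76 + 1 = 77.
Z = 77 is iridium, so the daughter is Ir-191.

Ir-191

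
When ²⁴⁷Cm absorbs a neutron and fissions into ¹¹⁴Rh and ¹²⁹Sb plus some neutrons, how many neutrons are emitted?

Conserve mass number: 248 = 114 + 129 + k, so k = 248 − 243 = 5.
Check atomic number: 96 = 45 + 51 + 0 = 96. ✓

5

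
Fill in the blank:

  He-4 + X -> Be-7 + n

alpha particle

Conserve mass number: 4 + A = 7 + 1, so A = 4.
Conserve atomic number: 2 + Z = 4 + 0, so Z = 2.
A = 4 and Z = 2 is He-4 — an alpha particle.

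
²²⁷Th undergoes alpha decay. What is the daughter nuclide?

Alpha decay: mass number changes by -4, atomic number by -2.
A: 227 − 4 = 223; Z: 90 − 2 = 88.
Z = 88 is radium, so the daughter is ²²³Ra.

Ra-223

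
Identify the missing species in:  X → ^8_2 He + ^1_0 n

Conserve mass number: A = 8 + 1, so A = 9.
Conserve atomic number: Z = 2 + 0, so Z = 2.
Z = 2 is helium, so the species is ^9_2 He.

He-9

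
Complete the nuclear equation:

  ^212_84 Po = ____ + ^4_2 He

Conserve mass number: 212 = A + 4, so A = 208.
Conserve atomic number: 84 = Z + 2, so Z = 82.
Z = 82 is lead, so the species is ^208_82 Pb.

Pb-208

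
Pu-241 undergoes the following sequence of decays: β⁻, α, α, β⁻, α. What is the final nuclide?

Th-229

Start: (A, Z) = (241, 94).
After β⁻: (241, 95).
After α: (237, 93).
After α: (233, 91).
After β⁻: (233, 92).
After α: (229, 90).
Z = 90 is thorium.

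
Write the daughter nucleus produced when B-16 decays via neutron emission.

B-15

Neutron emission: mass number changes by -1, atomic number by +0.
A: 16 − 1 = 15; Z: 5 = 5.
Z = 5 is boron, so the daughter is B-15.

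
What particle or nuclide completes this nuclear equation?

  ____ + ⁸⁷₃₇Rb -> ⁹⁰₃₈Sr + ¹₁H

alpha particle

Conserve mass number: A + 87 = 90 + 1, so A = 4.
Conserve atomic number: Z + 37 = 38 + 1, so Z = 2.
A = 4 and Z = 2 is ⁴₂He — an alpha particle.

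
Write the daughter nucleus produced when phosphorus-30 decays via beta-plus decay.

Si-30

Beta-plus decay: mass number changes by +0, atomic number by -1.
A: 30 = 30; Z: 15 − 1 = 14.
Z = 14 is silicon, so the daughter is silicon-30.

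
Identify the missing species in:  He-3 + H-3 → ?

Li-6

Conserve mass number: 3 + 3 = A, so A = 6.
Conserve atomic number: 2 + 1 = Z, so Z = 3.
Z = 3 is lithium, so the species is Li-6.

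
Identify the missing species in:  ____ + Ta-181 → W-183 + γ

Conserve mass number: A + 181 = 183 + 0, so A = 2.
Conserve atomic number: Z + 73 = 74 + 0, so Z = 1.
A = 2 and Z = 1 is H-2 — a deuteron.

deuteron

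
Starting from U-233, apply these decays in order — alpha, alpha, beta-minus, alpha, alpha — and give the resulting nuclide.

At-217

Start: (A, Z) = (233, 92).
After α: (229, 90).
After α: (225, 88).
After β⁻: (225, 89).
After α: (221, 87).
After α: (217, 85).
Z = 85 is astatine.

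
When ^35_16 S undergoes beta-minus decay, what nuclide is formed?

Cl-35

Beta-minus decay: mass number changes by +0, atomic number by +1.
A: 35 = 35; Z: 16 + 1 = 17.
Z = 17 is chlorine, so the daughter is ^35_17 Cl.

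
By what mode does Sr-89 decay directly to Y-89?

beta-minus decay

ΔA = 89 − 89 = 0; ΔZ = 39 − 38 = +1.
A is unchanged and Z rises by 1 — a neutron has become a proton (β⁻ decay).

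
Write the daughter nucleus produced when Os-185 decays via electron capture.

Re-185

Electron capture: mass number changes by +0, atomic number by -1.
A: 185 = 185; Z: 76 − 1 = 75.
Z = 75 is rhenium, so the daughter is Re-185.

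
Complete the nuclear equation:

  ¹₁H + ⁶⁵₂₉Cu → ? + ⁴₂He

Ni-62

Conserve mass number: 1 + 65 = A + 4, so A = 62.
Conserve atomic number: 1 + 29 = Z + 2, so Z = 28.
Z = 28 is nickel, so the species is ⁶²₂₈Ni.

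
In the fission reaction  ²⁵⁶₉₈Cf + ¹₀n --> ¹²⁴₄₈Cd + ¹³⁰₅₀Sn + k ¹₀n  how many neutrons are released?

Conserve mass number: 257 = 124 + 130 + k, so k = 257 − 254 = 3.
Check atomic number: 98 = 48 + 50 + 0 = 98. ✓

3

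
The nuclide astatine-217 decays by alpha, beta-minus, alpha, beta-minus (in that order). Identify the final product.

Start: (A, Z) = (217, 85).
After α: (213, 83).
After β⁻: (213, 84).
After α: (209, 82).
After β⁻: (209, 83).
Z = 83 is bismuth.

Bi-209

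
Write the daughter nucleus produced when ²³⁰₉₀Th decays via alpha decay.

Ra-226

Alpha decay: mass number changes by -4, atomic number by -2.
A: 230 − 4 = 226; Z: 90 − 2 = 88.
Z = 88 is radium, so the daughter is ²²⁶₈₈Ra.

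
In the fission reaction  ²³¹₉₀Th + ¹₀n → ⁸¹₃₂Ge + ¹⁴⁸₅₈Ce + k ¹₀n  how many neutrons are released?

3

Conserve mass number: 232 = 81 + 148 + k, so k = 232 − 229 = 3.
Check atomic number: 90 = 32 + 58 + 0 = 90. ✓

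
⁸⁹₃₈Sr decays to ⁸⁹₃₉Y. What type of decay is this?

beta-minus decay

ΔA = 89 − 89 = 0; ΔZ = 39 − 38 = +1.
A is unchanged and Z rises by 1 — a neutron has become a proton (β⁻ decay).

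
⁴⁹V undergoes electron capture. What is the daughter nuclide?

Ti-49

Electron capture: mass number changes by +0, atomic number by -1.
A: 49 = 49; Z: 23 − 1 = 22.
Z = 22 is titanium, so the daughter is ⁴⁹Ti.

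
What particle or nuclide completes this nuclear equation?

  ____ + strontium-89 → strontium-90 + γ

neutron

Conserve mass number: A + 89 = 90 + 0, so A = 1.
Conserve atomic number: Z + 38 = 38 + 0, so Z = 0.
A = 1 and Z = 0 is neutron — a neutron.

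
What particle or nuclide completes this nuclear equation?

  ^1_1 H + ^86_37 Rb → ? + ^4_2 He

Kr-83

Conserve mass number: 1 + 86 = A + 4, so A = 83.
Conserve atomic number: 1 + 37 = Z + 2, so Z = 36.
Z = 36 is krypton, so the species is ^83_36 Kr.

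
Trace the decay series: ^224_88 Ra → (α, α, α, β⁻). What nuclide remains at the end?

Bi-212

Start: (A, Z) = (224, 88).
After α: (220, 86).
After α: (216, 84).
After α: (212, 82).
After β⁻: (212, 83).
Z = 83 is bismuth.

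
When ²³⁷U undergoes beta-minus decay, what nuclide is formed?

Beta-minus decay: mass number changes by +0, atomic number by +1.
A: 237 = 237; Z: 92 + 1 = 93.
Z = 93 is neptunium, so the daughter is ²³⁷Np.

Np-237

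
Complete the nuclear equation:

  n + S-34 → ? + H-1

P-34

Conserve mass number: 1 + 34 = A + 1, so A = 34.
Conserve atomic number: 0 + 16 = Z + 1, so Z = 15.
Z = 15 is phosphorus, so the species is P-34.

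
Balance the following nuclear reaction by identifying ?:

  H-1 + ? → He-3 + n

triton

Conserve mass number: 1 + A = 3 + 1, so A = 3.
Conserve atomic number: 1 + Z = 2 + 0, so Z = 1.
A = 3 and Z = 1 is H-3 — a triton.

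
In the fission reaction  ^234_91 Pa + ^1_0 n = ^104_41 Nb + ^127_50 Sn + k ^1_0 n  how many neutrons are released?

4

Conserve mass number: 235 = 104 + 127 + k, so k = 235 − 231 = 4.
Check atomic number: 91 = 41 + 50 + 0 = 91. ✓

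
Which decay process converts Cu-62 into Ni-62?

beta-plus decay or electron capture

ΔA = 62 − 62 = 0; ΔZ = 28 − 29 = -1.
A is unchanged and Z drops by 1 — a proton has become a neutron (β⁺ emission or electron capture).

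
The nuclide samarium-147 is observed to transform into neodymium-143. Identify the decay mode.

ΔA = 143 − 147 = -4; ΔZ = 60 − 62 = -2.
A drops by 4 and Z drops by 2 — the signature of alpha emission.

alpha decay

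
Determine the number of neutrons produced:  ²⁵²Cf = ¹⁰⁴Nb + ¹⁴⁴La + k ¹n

4

Conserve mass number: 252 = 104 + 144 + k, so k = 252 − 248 = 4.
Check atomic number: 98 = 41 + 57 + 0 = 98. ✓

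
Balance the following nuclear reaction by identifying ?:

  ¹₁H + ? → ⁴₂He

Conserve mass number: 1 + A = 4, so A = 3.
Conserve atomic number: 1 + Z = 2, so Z = 1.
A = 3 and Z = 1 is ³₁H — a triton.

triton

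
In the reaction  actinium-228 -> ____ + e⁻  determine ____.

Conserve mass number: 228 = A + 0, so A = 228.
Conserve atomic number: 89 = Z − 1, so Z = 90.
Z = 90 is thorium, so the species is thorium-228.

Th-228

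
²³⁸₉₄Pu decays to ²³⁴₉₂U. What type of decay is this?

alpha decay

ΔA = 234 − 238 = -4; ΔZ = 92 − 94 = -2.
A drops by 4 and Z drops by 2 — the signature of alpha emission.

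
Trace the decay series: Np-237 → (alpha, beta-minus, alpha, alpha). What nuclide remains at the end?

Ra-225

Start: (A, Z) = (237, 93).
After α: (233, 91).
After β⁻: (233, 92).
After α: (229, 90).
After α: (225, 88).
Z = 88 is radium.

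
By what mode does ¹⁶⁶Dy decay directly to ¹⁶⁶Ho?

beta-minus decay

ΔA = 166 − 166 = 0; ΔZ = 67 − 66 = +1.
A is unchanged and Z rises by 1 — a neutron has become a proton (β⁻ decay).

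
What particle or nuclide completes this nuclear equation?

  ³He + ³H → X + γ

Conserve mass number: 3 + 3 = A + 0, so A = 6.
Conserve atomic number: 2 + 1 = Z + 0, so Z = 3.
Z = 3 is lithium, so the species is ⁶Li.

Li-6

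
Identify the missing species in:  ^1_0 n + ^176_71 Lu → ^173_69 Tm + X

alpha particle

Conserve mass number: 1 + 176 = 173 + A, so A = 4.
Conserve atomic number: 0 + 71 = 69 + Z, so Z = 2.
A = 4 and Z = 2 is ^4_2 He — an alpha particle.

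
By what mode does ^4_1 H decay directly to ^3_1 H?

ΔA = 3 − 4 = -1; ΔZ = 1 − 1 = +0.
A drops by 1 with Z unchanged — a neutron was emitted.

neutron emission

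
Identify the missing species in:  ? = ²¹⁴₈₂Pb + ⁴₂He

Conserve mass number: A = 214 + 4, so A = 218.
Conserve atomic number: Z = 82 + 2, so Z = 84.
Z = 84 is polonium, so the species is ²¹⁸₈₄Po.

Po-218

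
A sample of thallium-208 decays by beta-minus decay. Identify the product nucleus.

Pb-208

Beta-minus decay: mass number changes by +0, atomic number by +1.
A: 208 = 208; Z: 81 + 1 = 82.
Z = 82 is lead, so the daughter is lead-208.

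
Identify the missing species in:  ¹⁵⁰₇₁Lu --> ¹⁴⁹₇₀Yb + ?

Conserve mass number: 150 = 149 + A, so A = 1.
Conserve atomic number: 71 = 70 + Z, so Z = 1.
A = 1 and Z = 1 is ¹₁H — a proton.

proton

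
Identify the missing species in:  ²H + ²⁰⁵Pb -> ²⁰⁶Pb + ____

Conserve mass number: 2 + 205 = 206 + A, so A = 1.
Conserve atomic number: 1 + 82 = 82 + Z, so Z = 1.
A = 1 and Z = 1 is ¹H — a proton.

proton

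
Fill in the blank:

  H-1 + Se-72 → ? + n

Br-72

Conserve mass number: 1 + 72 = A + 1, so A = 72.
Conserve atomic number: 1 + 34 = Z + 0, so Z = 35.
Z = 35 is bromine, so the species is Br-72.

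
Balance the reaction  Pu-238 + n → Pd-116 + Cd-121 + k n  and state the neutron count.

2

Conserve mass number: 239 = 116 + 121 + k, so k = 239 − 237 = 2.
Check atomic number: 94 = 46 + 48 + 0 = 94. ✓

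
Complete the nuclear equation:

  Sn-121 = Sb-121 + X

beta-minus particle

Conserve mass number: 121 = 121 + A, so A = 0.
Conserve atomic number: 50 = 51 + Z, so Z = -1.
A = 0 and Z = -1 is e⁻ — a beta-minus particle.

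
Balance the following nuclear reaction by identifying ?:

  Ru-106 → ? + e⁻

Rh-106

Conserve mass number: 106 = A + 0, so A = 106.
Conserve atomic number: 44 = Z − 1, so Z = 45.
Z = 45 is rhodium, so the species is Rh-106.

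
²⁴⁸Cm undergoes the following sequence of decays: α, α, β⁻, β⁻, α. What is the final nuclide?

U-236

Start: (A, Z) = (248, 96).
After α: (244, 94).
After α: (240, 92).
After β⁻: (240, 93).
After β⁻: (240, 94).
After α: (236, 92).
Z = 92 is uranium.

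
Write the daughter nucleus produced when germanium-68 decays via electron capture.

Electron capture: mass number changes by +0, atomic number by -1.
A: 68 = 68; Z: 32 − 1 = 31.
Z = 31 is gallium, so the daughter is gallium-68.

Ga-68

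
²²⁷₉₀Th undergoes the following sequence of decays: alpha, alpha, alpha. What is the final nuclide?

Po-215

Start: (A, Z) = (227, 90).
After α: (223, 88).
After α: (219, 86).
After α: (215, 84).
Z = 84 is polonium.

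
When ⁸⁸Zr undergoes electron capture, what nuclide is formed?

Y-88

Electron capture: mass number changes by +0, atomic number by -1.
A: 88 = 88; Z: 40 − 1 = 39.
Z = 39 is yttrium, so the daughter is ⁸⁸Y.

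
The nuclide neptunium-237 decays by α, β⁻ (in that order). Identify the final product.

Start: (A, Z) = (237, 93).
After α: (233, 91).
After β⁻: (233, 92).
Z = 92 is uranium.

U-233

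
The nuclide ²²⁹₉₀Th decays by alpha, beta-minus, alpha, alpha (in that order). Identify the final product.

At-217

Start: (A, Z) = (229, 90).
After α: (225, 88).
After β⁻: (225, 89).
After α: (221, 87).
After α: (217, 85).
Z = 85 is astatine.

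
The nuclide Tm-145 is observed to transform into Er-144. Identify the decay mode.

proton emission

ΔA = 144 − 145 = -1; ΔZ = 68 − 69 = -1.
A drops by 1 and Z drops by 1 — a proton was emitted.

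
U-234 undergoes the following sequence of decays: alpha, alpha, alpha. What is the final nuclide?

Rn-222

Start: (A, Z) = (234, 92).
After α: (230, 90).
After α: (226, 88).
After α: (222, 86).
Z = 86 is radon.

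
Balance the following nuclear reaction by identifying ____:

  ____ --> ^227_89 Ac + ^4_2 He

Conserve mass number: A = 227 + 4, so A = 231.
Conserve atomic number: Z = 89 + 2, so Z = 91.
Z = 91 is protactinium, so the species is ^231_91 Pa.

Pa-231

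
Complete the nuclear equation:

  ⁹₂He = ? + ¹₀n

Conserve mass number: 9 = A + 1, so A = 8.
Conserve atomic number: 2 = Z + 0, so Z = 2.
Z = 2 is helium, so the species is ⁸₂He.

He-8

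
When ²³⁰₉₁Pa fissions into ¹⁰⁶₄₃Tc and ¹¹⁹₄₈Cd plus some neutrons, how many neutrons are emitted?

5

Conserve mass number: 230 = 106 + 119 + k, so k = 230 − 225 = 5.
Check atomic number: 91 = 43 + 48 + 0 = 91. ✓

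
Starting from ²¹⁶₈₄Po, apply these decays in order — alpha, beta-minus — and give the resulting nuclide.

Start: (A, Z) = (216, 84).
After α: (212, 82).
After β⁻: (212, 83).
Z = 83 is bismuth.

Bi-212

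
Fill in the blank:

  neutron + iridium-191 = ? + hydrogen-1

Os-191

Conserve mass number: 1 + 191 = A + 1, so A = 191.
Conserve atomic number: 0 + 77 = Z + 1, so Z = 76.
Z = 76 is osmium, so the species is osmium-191.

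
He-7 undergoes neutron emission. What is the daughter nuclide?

He-6

Neutron emission: mass number changes by -1, atomic number by +0.
A: 7 − 1 = 6; Z: 2 = 2.
Z = 2 is helium, so the daughter is He-6.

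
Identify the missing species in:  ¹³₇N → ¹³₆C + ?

Conserve mass number: 13 = 13 + A, so A = 0.
Conserve atomic number: 7 = 6 + Z, so Z = 1.
A = 0 and Z = 1 is ⁰₁e — a positron.

positron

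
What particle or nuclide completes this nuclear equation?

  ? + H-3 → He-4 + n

Conserve mass number: A + 3 = 4 + 1, so A = 2.
Conserve atomic number: Z + 1 = 2 + 0, so Z = 1.
A = 2 and Z = 1 is H-2 — a deuteron.

deuteron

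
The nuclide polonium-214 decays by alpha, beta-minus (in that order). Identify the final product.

Start: (A, Z) = (214, 84).
After α: (210, 82).
After β⁻: (210, 83).
Z = 83 is bismuth.

Bi-210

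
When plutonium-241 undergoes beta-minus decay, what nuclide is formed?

Beta-minus decay: mass number changes by +0, atomic number by +1.
A: 241 = 241; Z: 94 + 1 = 95.
Z = 95 is americium, so the daughter is americium-241.

Am-241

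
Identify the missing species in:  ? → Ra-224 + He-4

Conserve mass number: A = 224 + 4, so A = 228.
Conserve atomic number: Z = 88 + 2, so Z = 90.
Z = 90 is thorium, so the species is Th-228.

Th-228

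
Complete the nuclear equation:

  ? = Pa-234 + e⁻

Conserve mass number: A = 234 + 0, so A = 234.
Conserve atomic number: Z = 91 − 1, so Z = 90.
Z = 90 is thorium, so the species is Th-234.

Th-234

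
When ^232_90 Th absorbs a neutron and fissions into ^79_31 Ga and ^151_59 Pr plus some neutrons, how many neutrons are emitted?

3

Conserve mass number: 233 = 79 + 151 + k, so k = 233 − 230 = 3.
Check atomic number: 90 = 31 + 59 + 0 = 90. ✓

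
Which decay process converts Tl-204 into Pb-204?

ΔA = 204 − 204 = 0; ΔZ = 82 − 81 = +1.
A is unchanged and Z rises by 1 — a neutron has become a proton (β⁻ decay).

beta-minus decay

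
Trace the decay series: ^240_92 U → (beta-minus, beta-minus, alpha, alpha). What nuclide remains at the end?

Th-232

Start: (A, Z) = (240, 92).
After β⁻: (240, 93).
After β⁻: (240, 94).
After α: (236, 92).
After α: (232, 90).
Z = 90 is thorium.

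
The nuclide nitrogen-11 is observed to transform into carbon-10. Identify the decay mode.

proton emission

ΔA = 10 − 11 = -1; ΔZ = 6 − 7 = -1.
A drops by 1 and Z drops by 1 — a proton was emitted.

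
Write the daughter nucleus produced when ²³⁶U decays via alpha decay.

Th-232

Alpha decay: mass number changes by -4, atomic number by -2.
A: 236 − 4 = 232; Z: 92 − 2 = 90.
Z = 90 is thorium, so the daughter is ²³²Th.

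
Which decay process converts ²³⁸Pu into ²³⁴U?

ΔA = 234 − 238 = -4; ΔZ = 92 − 94 = -2.
A drops by 4 and Z drops by 2 — the signature of alpha emission.

alpha decay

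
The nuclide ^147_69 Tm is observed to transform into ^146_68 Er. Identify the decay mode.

proton emission

ΔA = 146 − 147 = -1; ΔZ = 68 − 69 = -1.
A drops by 1 and Z drops by 1 — a proton was emitted.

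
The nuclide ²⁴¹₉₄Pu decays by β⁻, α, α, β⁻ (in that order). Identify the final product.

Start: (A, Z) = (241, 94).
After β⁻: (241, 95).
After α: (237, 93).
After α: (233, 91).
After β⁻: (233, 92).
Z = 92 is uranium.

U-233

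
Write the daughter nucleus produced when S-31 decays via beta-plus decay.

Beta-plus decay: mass number changes by +0, atomic number by -1.
A: 31 = 31; Z: 16 − 1 = 15.
Z = 15 is phosphorus, so the daughter is P-31.

P-31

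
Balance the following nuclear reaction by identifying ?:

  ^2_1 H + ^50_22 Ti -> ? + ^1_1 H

Ti-51

Conserve mass number: 2 + 50 = A + 1, so A = 51.
Conserve atomic number: 1 + 22 = Z + 1, so Z = 22.
Z = 22 is titanium, so the species is ^51_22 Ti.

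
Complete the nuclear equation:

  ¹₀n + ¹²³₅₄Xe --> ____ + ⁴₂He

Te-120

Conserve mass number: 1 + 123 = A + 4, so A = 120.
Conserve atomic number: 0 + 54 = Z + 2, so Z = 52.
Z = 52 is tellurium, so the species is ¹²⁰₅₂Te.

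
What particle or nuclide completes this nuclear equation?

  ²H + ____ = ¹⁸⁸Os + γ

Conserve mass number: 2 + A = 188 + 0, so A = 186.
Conserve atomic number: 1 + Z = 76 + 0, so Z = 75.
Z = 75 is rhenium, so the species is ¹⁸⁶Re.

Re-186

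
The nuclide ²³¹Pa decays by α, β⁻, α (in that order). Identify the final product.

Start: (A, Z) = (231, 91).
After α: (227, 89).
After β⁻: (227, 90).
After α: (223, 88).
Z = 88 is radium.

Ra-223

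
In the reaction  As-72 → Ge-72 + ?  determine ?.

Conserve mass number: 72 = 72 + A, so A = 0.
Conserve atomic number: 33 = 32 + Z, so Z = 1.
A = 0 and Z = 1 is e⁺ — a positron.

positron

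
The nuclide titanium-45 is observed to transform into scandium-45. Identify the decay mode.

ΔA = 45 − 45 = 0; ΔZ = 21 − 22 = -1.
A is unchanged and Z drops by 1 — a proton has become a neutron (β⁺ emission or electron capture).

beta-plus decay or electron capture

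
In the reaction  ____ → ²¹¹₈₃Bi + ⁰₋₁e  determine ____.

Conserve mass number: A = 211 + 0, so A = 211.
Conserve atomic number: Z = 83 − 1, so Z = 82.
Z = 82 is lead, so the species is ²¹¹₈₂Pb.

Pb-211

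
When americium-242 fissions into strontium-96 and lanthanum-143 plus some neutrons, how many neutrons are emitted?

Conserve mass number: 242 = 96 + 143 + k, so k = 242 − 239 = 3.
Check atomic number: 95 = 38 + 57 + 0 = 95. ✓

3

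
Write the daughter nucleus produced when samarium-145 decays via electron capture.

Electron capture: mass number changes by +0, atomic number by -1.
A: 145 = 145; Z: 62 − 1 = 61.
Z = 61 is promethium, so the daughter is promethium-145.

Pm-145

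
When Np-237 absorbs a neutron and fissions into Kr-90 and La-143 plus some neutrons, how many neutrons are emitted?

Conserve mass number: 238 = 90 + 143 + k, so k = 238 − 233 = 5.
Check atomic number: 93 = 36 + 57 + 0 = 93. ✓

5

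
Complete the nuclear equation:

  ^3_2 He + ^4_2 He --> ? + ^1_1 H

Li-6

Conserve mass number: 3 + 4 = A + 1, so A = 6.
Conserve atomic number: 2 + 2 = Z + 1, so Z = 3.
Z = 3 is lithium, so the species is ^6_3 Li.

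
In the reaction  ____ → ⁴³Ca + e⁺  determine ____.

Sc-43

Conserve mass number: A = 43 + 0, so A = 43.
Conserve atomic number: Z = 20 + 1, so Z = 21.
Z = 21 is scandium, so the species is ⁴³Sc.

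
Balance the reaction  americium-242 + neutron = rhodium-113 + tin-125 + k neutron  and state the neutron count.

5

Conserve mass number: 243 = 113 + 125 + k, so k = 243 − 238 = 5.
Check atomic number: 95 = 45 + 50 + 0 = 95. ✓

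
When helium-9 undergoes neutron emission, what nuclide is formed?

He-8

Neutron emission: mass number changes by -1, atomic number by +0.
A: 9 − 1 = 8; Z: 2 = 2.
Z = 2 is helium, so the daughter is helium-8.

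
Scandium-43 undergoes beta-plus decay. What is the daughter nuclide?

Ca-43

Beta-plus decay: mass number changes by +0, atomic number by -1.
A: 43 = 43; Z: 21 − 1 = 20.
Z = 20 is calcium, so the daughter is calcium-43.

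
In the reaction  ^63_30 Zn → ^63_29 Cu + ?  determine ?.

Conserve mass number: 63 = 63 + A, so A = 0.
Conserve atomic number: 30 = 29 + Z, so Z = 1.
A = 0 and Z = 1 is ^0_1 e — a positron.

positron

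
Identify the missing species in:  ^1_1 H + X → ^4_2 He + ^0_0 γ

triton

Conserve mass number: 1 + A = 4 + 0, so A = 3.
Conserve atomic number: 1 + Z = 2 + 0, so Z = 1.
A = 3 and Z = 1 is ^3_1 H — a triton.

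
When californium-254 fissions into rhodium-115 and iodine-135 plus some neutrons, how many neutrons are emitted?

Conserve mass number: 254 = 115 + 135 + k, so k = 254 − 250 = 4.
Check atomic number: 98 = 45 + 53 + 0 = 98. ✓

4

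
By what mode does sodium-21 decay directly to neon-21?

ΔA = 21 − 21 = 0; ΔZ = 10 − 11 = -1.
A is unchanged and Z drops by 1 — a proton has become a neutron (β⁺ emission or electron capture).

beta-plus decay or electron capture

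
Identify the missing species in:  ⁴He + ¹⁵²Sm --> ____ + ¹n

Gd-155

Conserve mass number: 4 + 152 = A + 1, so A = 155.
Conserve atomic number: 2 + 62 = Z + 0, so Z = 64.
Z = 64 is gadolinium, so the species is ¹⁵⁵Gd.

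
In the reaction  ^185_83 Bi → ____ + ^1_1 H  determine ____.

Pb-184

Conserve mass number: 185 = A + 1, so A = 184.
Conserve atomic number: 83 = Z + 1, so Z = 82.
Z = 82 is lead, so the species is ^184_82 Pb.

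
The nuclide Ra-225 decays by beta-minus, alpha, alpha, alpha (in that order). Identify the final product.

Start: (A, Z) = (225, 88).
After β⁻: (225, 89).
After α: (221, 87).
After α: (217, 85).
After α: (213, 83).
Z = 83 is bismuth.

Bi-213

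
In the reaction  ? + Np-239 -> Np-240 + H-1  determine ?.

deuteron

Conserve mass number: A + 239 = 240 + 1, so A = 2.
Conserve atomic number: Z + 93 = 93 + 1, so Z = 1.
A = 2 and Z = 1 is H-2 — a deuteron.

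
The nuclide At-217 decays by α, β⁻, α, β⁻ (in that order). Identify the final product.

Bi-209

Start: (A, Z) = (217, 85).
After α: (213, 83).
After β⁻: (213, 84).
After α: (209, 82).
After β⁻: (209, 83).
Z = 83 is bismuth.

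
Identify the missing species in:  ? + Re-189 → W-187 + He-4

Conserve mass number: A + 189 = 187 + 4, so A = 2.
Conserve atomic number: Z + 75 = 74 + 2, so Z = 1.
A = 2 and Z = 1 is H-2 — a deuteron.

deuteron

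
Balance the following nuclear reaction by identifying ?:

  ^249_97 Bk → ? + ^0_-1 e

Cf-249

Conserve mass number: 249 = A + 0, so A = 249.
Conserve atomic number: 97 = Z − 1, so Z = 98.
Z = 98 is californium, so the species is ^249_98 Cf.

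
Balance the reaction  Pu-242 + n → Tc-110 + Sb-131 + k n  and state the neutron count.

Conserve mass number: 243 = 110 + 131 + k, so k = 243 − 241 = 2.
Check atomic number: 94 = 43 + 51 + 0 = 94. ✓

2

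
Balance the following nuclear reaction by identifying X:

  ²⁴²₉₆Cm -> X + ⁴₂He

Pu-238

Conserve mass number: 242 = A + 4, so A = 238.
Conserve atomic number: 96 = Z + 2, so Z = 94.
Z = 94 is plutonium, so the species is ²³⁸₉₄Pu.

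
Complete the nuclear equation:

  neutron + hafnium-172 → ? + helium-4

Yb-169

Conserve mass number: 1 + 172 = A + 4, so A = 169.
Conserve atomic number: 0 + 72 = Z + 2, so Z = 70.
Z = 70 is ytterbium, so the species is ytterbium-169.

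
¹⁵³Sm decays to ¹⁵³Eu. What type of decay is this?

beta-minus decay

ΔA = 153 − 153 = 0; ΔZ = 63 − 62 = +1.
A is unchanged and Z rises by 1 — a neutron has become a proton (β⁻ decay).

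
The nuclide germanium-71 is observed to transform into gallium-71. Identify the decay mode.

ΔA = 71 − 71 = 0; ΔZ = 31 − 32 = -1.
A is unchanged and Z drops by 1 — a proton has become a neutron (β⁺ emission or electron capture).

beta-plus decay or electron capture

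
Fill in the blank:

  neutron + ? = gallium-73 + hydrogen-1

Conserve mass number: 1 + A = 73 + 1, so A = 73.
Conserve atomic number: 0 + Z = 31 + 1, so Z = 32.
Z = 32 is germanium, so the species is germanium-73.

Ge-73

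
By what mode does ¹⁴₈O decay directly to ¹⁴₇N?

ΔA = 14 − 14 = 0; ΔZ = 7 − 8 = -1.
A is unchanged and Z drops by 1 — a proton has become a neutron (β⁺ emission or electron capture).

beta-plus decay or electron capture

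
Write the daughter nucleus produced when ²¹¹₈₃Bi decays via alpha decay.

Tl-207

Alpha decay: mass number changes by -4, atomic number by -2.
A: 211 − 4 = 207; Z: 83 − 2 = 81.
Z = 81 is thallium, so the daughter is ²⁰⁷₈₁Tl.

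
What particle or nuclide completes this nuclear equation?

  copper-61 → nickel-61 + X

positron

Conserve mass number: 61 = 61 + A, so A = 0.
Conserve atomic number: 29 = 28 + Z, so Z = 1.
A = 0 and Z = 1 is e⁺ — a positron.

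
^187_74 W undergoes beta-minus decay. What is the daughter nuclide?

Beta-minus decay: mass number changes by +0, atomic number by +1.
A: 187 = 187; Z: 74 + 1 = 75.
Z = 75 is rhenium, so the daughter is ^187_75 Re.

Re-187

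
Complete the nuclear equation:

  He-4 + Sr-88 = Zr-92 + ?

gamma ray

Conserve mass number: 4 + 88 = 92 + A, so A = 0.
Conserve atomic number: 2 + 38 = 40 + Z, so Z = 0.
A = 0 and Z = 0 is γ — a gamma ray.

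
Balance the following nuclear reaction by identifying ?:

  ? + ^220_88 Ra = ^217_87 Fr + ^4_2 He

proton

Conserve mass number: A + 220 = 217 + 4, so A = 1.
Conserve atomic number: Z + 88 = 87 + 2, so Z = 1.
A = 1 and Z = 1 is ^1_1 H — a proton.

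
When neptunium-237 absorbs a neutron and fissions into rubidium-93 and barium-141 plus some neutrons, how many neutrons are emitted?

Conserve mass number: 238 = 93 + 141 + k, so k = 238 − 234 = 4.
Check atomic number: 93 = 37 + 56 + 0 = 93. ✓

4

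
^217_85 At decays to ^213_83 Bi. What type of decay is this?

ΔA = 213 − 217 = -4; ΔZ = 83 − 85 = -2.
A drops by 4 and Z drops by 2 — the signature of alpha emission.

alpha decay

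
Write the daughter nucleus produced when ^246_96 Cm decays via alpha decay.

Pu-242

Alpha decay: mass number changes by -4, atomic number by -2.
A: 246 − 4 = 242; Z: 96 − 2 = 94.
Z = 94 is plutonium, so the daughter is ^242_94 Pu.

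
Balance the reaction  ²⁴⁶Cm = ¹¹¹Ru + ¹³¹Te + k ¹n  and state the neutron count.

Conserve mass number: 246 = 111 + 131 + k, so k = 246 − 242 = 4.
Check atomic number: 96 = 44 + 52 + 0 = 96. ✓

4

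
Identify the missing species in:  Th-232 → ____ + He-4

Ra-228

Conserve mass number: 232 = A + 4, so A = 228.
Conserve atomic number: 90 = Z + 2, so Z = 88.
Z = 88 is radium, so the species is Ra-228.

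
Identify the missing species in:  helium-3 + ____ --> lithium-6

Conserve mass number: 3 + A = 6, so A = 3.
Conserve atomic number: 2 + Z = 3, so Z = 1.
A = 3 and Z = 1 is hydrogen-3 — a triton.

triton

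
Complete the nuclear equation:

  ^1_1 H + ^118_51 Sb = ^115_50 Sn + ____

Conserve mass number: 1 + 118 = 115 + A, so A = 4.
Conserve atomic number: 1 + 51 = 50 + Z, so Z = 2.
A = 4 and Z = 2 is ^4_2 He — an alpha particle.

alpha particle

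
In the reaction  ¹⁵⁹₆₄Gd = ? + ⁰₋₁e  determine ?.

Conserve mass number: 159 = A + 0, so A = 159.
Conserve atomic number: 64 = Z − 1, so Z = 65.
Z = 65 is terbium, so the species is ¹⁵⁹₆₅Tb.

Tb-159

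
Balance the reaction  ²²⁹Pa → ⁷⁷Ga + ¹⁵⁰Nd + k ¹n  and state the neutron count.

2

Conserve mass number: 229 = 77 + 150 + k, so k = 229 − 227 = 2.
Check atomic number: 91 = 31 + 60 + 0 = 91. ✓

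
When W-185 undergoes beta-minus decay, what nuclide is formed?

Beta-minus decay: mass number changes by +0, atomic number by +1.
A: 185 = 185; Z: 74 + 1 = 75.
Z = 75 is rhenium, so the daughter is Re-185.

Re-185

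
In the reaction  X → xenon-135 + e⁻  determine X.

I-135

Conserve mass number: A = 135 + 0, so A = 135.
Conserve atomic number: Z = 54 − 1, so Z = 53.
Z = 53 is iodine, so the species is iodine-135.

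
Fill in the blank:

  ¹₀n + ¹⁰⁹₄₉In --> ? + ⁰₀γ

Conserve mass number: 1 + 109 = A + 0, so A = 110.
Conserve atomic number: 0 + 49 = Z + 0, so Z = 49.
Z = 49 is indium, so the species is ¹¹⁰₄₉In.

In-110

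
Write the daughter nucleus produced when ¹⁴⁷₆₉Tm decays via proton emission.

Er-146

Proton emission: mass number changes by -1, atomic number by -1.
A: 147 − 1 = 146; Z: 69 − 1 = 68.
Z = 68 is erbium, so the daughter is ¹⁴⁶₆₈Er.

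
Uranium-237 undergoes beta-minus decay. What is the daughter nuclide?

Beta-minus decay: mass number changes by +0, atomic number by +1.
A: 237 = 237; Z: 92 + 1 = 93.
Z = 93 is neptunium, so the daughter is neptunium-237.

Np-237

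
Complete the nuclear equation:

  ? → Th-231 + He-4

Conserve mass number: A = 231 + 4, so A = 235.
Conserve atomic number: Z = 90 + 2, so Z = 92.
Z = 92 is uranium, so the species is U-235.

U-235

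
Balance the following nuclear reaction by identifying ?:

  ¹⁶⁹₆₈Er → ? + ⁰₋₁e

Conserve mass number: 169 = A + 0, so A = 169.
Conserve atomic number: 68 = Z − 1, so Z = 69.
Z = 69 is thulium, so the species is ¹⁶⁹₆₉Tm.

Tm-169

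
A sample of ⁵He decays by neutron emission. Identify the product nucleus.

Neutron emission: mass number changes by -1, atomic number by +0.
A: 5 − 1 = 4; Z: 2 = 2.
Z = 2 is helium, so the daughter is ⁴He.

He-4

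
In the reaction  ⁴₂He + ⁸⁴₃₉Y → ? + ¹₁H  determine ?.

Conserve mass number: 4 + 84 = A + 1, so A = 87.
Conserve atomic number: 2 + 39 = Z + 1, so Z = 40.
Z = 40 is zirconium, so the species is ⁸⁷₄₀Zr.

Zr-87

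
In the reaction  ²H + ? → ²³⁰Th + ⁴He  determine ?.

Conserve mass number: 2 + A = 230 + 4, so A = 232.
Conserve atomic number: 1 + Z = 90 + 2, so Z = 91.
Z = 91 is protactinium, so the species is ²³²Pa.

Pa-232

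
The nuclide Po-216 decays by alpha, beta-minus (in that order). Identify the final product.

Start: (A, Z) = (216, 84).
After α: (212, 82).
After β⁻: (212, 83).
Z = 83 is bismuth.

Bi-212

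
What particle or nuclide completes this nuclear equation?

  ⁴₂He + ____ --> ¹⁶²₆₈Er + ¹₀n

Dy-159

Conserve mass number: 4 + A = 162 + 1, so A = 159.
Conserve atomic number: 2 + Z = 68 + 0, so Z = 66.
Z = 66 is dysprosium, so the species is ¹⁵⁹₆₆Dy.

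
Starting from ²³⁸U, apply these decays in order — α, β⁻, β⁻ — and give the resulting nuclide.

Start: (A, Z) = (238, 92).
After α: (234, 90).
After β⁻: (234, 91).
After β⁻: (234, 92).
Z = 92 is uranium.

U-234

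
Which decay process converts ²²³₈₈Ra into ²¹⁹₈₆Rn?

ΔA = 219 − 223 = -4; ΔZ = 86 − 88 = -2.
A drops by 4 and Z drops by 2 — the signature of alpha emission.

alpha decay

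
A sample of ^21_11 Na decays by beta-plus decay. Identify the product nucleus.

Beta-plus decay: mass number changes by +0, atomic number by -1.
A: 21 = 21; Z: 11 − 1 = 10.
Z = 10 is neon, so the daughter is ^21_10 Ne.

Ne-21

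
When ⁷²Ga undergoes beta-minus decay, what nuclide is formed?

Ge-72

Beta-minus decay: mass number changes by +0, atomic number by +1.
A: 72 = 72; Z: 31 + 1 = 32.
Z = 32 is germanium, so the daughter is ⁷²Ge.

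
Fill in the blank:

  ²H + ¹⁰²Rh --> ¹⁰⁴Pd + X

gamma ray

Conserve mass number: 2 + 102 = 104 + A, so A = 0.
Conserve atomic number: 1 + 45 = 46 + Z, so Z = 0.
A = 0 and Z = 0 is γ — a gamma ray.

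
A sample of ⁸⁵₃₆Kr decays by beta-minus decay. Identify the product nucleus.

Rb-85

Beta-minus decay: mass number changes by +0, atomic number by +1.
A: 85 = 85; Z: 36 + 1 = 37.
Z = 37 is rubidium, so the daughter is ⁸⁵₃₇Rb.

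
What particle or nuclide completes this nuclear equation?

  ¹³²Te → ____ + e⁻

Conserve mass number: 132 = A + 0, so A = 132.
Conserve atomic number: 52 = Z − 1, so Z = 53.
Z = 53 is iodine, so the species is ¹³²I.

I-132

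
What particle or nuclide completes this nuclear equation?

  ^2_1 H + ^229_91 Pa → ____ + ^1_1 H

Pa-230

Conserve mass number: 2 + 229 = A + 1, so A = 230.
Conserve atomic number: 1 + 91 = Z + 1, so Z = 91.
Z = 91 is protactinium, so the species is ^230_91 Pa.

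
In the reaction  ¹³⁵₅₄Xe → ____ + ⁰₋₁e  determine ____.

Conserve mass number: 135 = A + 0, so A = 135.
Conserve atomic number: 54 = Z − 1, so Z = 55.
Z = 55 is caesium, so the species is ¹³⁵₅₅Cs.

Cs-135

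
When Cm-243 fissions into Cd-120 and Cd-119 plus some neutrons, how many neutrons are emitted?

Conserve mass number: 243 = 120 + 119 + k, so k = 243 − 239 = 4.
Check atomic number: 96 = 48 + 48 + 0 = 96. ✓

4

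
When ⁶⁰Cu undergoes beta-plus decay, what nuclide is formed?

Beta-plus decay: mass number changes by +0, atomic number by -1.
A: 60 = 60; Z: 29 − 1 = 28.
Z = 28 is nickel, so the daughter is ⁶⁰Ni.

Ni-60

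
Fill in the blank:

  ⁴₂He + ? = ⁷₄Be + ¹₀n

Conserve mass number: 4 + A = 7 + 1, so A = 4.
Conserve atomic number: 2 + Z = 4 + 0, so Z = 2.
A = 4 and Z = 2 is ⁴₂He — an alpha particle.

alpha particle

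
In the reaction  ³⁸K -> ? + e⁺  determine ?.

Conserve mass number: 38 = A + 0, so A = 38.
Conserve atomic number: 19 = Z + 1, so Z = 18.
Z = 18 is argon, so the species is ³⁸Ar.

Ar-38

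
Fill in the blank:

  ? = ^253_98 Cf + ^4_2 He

Fm-257

Conserve mass number: A = 253 + 4, so A = 257.
Conserve atomic number: Z = 98 + 2, so Z = 100.
Z = 100 is fermium, so the species is ^257_100 Fm.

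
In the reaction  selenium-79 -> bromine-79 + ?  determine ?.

beta-minus particle

Conserve mass number: 79 = 79 + A, so A = 0.
Conserve atomic number: 34 = 35 + Z, so Z = -1.
A = 0 and Z = -1 is e⁻ — a beta-minus particle.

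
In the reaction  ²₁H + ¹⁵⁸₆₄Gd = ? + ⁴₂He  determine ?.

Conserve mass number: 2 + 158 = A + 4, so A = 156.
Conserve atomic number: 1 + 64 = Z + 2, so Z = 63.
Z = 63 is europium, so the species is ¹⁵⁶₆₃Eu.

Eu-156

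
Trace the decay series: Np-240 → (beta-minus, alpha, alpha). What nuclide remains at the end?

Start: (A, Z) = (240, 93).
After β⁻: (240, 94).
After α: (236, 92).
After α: (232, 90).
Z = 90 is thorium.

Th-232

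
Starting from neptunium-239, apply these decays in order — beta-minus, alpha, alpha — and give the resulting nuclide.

Start: (A, Z) = (239, 93).
After β⁻: (239, 94).
After α: (235, 92).
After α: (231, 90).
Z = 90 is thorium.

Th-231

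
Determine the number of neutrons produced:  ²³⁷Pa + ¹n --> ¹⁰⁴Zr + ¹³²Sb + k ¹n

2

Conserve mass number: 238 = 104 + 132 + k, so k = 238 − 236 = 2.
Check atomic number: 91 = 40 + 51 + 0 = 91. ✓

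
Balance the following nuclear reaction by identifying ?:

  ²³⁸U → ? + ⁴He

Conserve mass number: 238 = A + 4, so A = 234.
Conserve atomic number: 92 = Z + 2, so Z = 90.
Z = 90 is thorium, so the species is ²³⁴Th.

Th-234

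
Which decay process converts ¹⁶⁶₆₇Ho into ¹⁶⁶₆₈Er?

beta-minus decay

ΔA = 166 − 166 = 0; ΔZ = 68 − 67 = +1.
A is unchanged and Z rises by 1 — a neutron has become a proton (β⁻ decay).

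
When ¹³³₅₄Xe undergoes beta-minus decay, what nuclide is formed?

Beta-minus decay: mass number changes by +0, atomic number by +1.
A: 133 = 133; Z: 54 + 1 = 55.
Z = 55 is caesium, so the daughter is ¹³³₅₅Cs.

Cs-133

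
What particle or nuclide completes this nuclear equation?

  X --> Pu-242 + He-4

Cm-246

Conserve mass number: A = 242 + 4, so A = 246.
Conserve atomic number: Z = 94 + 2, so Z = 96.
Z = 96 is curium, so the species is Cm-246.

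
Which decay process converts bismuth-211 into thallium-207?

ΔA = 207 − 211 = -4; ΔZ = 81 − 83 = -2.
A drops by 4 and Z drops by 2 — the signature of alpha emission.

alpha decay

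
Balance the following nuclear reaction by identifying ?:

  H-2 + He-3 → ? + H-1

He-4

Conserve mass number: 2 + 3 = A + 1, so A = 4.
Conserve atomic number: 1 + 2 = Z + 1, so Z = 2.
A = 4 and Z = 2 is He-4 — an alpha particle.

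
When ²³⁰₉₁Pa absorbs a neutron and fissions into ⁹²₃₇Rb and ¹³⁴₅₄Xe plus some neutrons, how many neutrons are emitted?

Conserve mass number: 231 = 92 + 134 + k, so k = 231 − 226 = 5.
Check atomic number: 91 = 37 + 54 + 0 = 91. ✓

5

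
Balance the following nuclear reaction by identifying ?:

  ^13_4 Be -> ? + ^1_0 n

Be-12

Conserve mass number: 13 = A + 1, so A = 12.
Conserve atomic number: 4 = Z + 0, so Z = 4.
Z = 4 is beryllium, so the species is ^12_4 Be.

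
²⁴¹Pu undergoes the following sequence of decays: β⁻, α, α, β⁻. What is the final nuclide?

U-233

Start: (A, Z) = (241, 94).
After β⁻: (241, 95).
After α: (237, 93).
After α: (233, 91).
After β⁻: (233, 92).
Z = 92 is uranium.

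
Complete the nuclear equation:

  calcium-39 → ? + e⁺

K-39

Conserve mass number: 39 = A + 0, so A = 39.
Conserve atomic number: 20 = Z + 1, so Z = 19.
Z = 19 is potassium, so the species is potassium-39.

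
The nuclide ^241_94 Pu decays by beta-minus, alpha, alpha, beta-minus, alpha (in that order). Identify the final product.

Th-229

Start: (A, Z) = (241, 94).
After β⁻: (241, 95).
After α: (237, 93).
After α: (233, 91).
After β⁻: (233, 92).
After α: (229, 90).
Z = 90 is thorium.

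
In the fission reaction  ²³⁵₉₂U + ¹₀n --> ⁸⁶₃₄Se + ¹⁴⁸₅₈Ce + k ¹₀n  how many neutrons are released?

2

Conserve mass number: 236 = 86 + 148 + k, so k = 236 − 234 = 2.
Check atomic number: 92 = 34 + 58 + 0 = 92. ✓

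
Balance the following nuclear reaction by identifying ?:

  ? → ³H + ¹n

H-4

Conserve mass number: A = 3 + 1, so A = 4.
Conserve atomic number: Z = 1 + 0, so Z = 1.
Z = 1 is hydrogen, so the species is ⁴H.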